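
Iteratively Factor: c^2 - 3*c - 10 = (c + 2)*(c - 5)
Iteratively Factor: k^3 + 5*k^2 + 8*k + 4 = (k + 2)*(k^2 + 3*k + 2) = (k + 2)^2*(k + 1)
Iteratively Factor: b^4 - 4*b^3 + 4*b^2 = (b - 2)*(b^3 - 2*b^2) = (b - 2)^2*(b^2) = b*(b - 2)^2*(b)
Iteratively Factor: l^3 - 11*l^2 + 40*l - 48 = (l - 4)*(l^2 - 7*l + 12) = (l - 4)^2*(l - 3)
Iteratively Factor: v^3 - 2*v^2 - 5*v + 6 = (v + 2)*(v^2 - 4*v + 3) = (v - 1)*(v + 2)*(v - 3)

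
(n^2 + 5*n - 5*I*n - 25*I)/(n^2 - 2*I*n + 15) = (n + 5)/(n + 3*I)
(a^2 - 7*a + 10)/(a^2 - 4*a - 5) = (a - 2)/(a + 1)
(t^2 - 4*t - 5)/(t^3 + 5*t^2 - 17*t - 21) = (t - 5)/(t^2 + 4*t - 21)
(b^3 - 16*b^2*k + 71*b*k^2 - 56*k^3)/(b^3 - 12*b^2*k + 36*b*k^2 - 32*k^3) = (b^2 - 8*b*k + 7*k^2)/(b^2 - 4*b*k + 4*k^2)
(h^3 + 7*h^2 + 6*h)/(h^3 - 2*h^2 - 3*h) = (h + 6)/(h - 3)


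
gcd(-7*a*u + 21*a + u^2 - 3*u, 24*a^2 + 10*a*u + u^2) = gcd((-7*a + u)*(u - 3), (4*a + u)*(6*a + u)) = 1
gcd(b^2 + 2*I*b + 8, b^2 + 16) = b + 4*I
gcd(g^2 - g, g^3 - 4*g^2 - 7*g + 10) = g - 1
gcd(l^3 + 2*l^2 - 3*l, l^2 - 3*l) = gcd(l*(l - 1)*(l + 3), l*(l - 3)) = l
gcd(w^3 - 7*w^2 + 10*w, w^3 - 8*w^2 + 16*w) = w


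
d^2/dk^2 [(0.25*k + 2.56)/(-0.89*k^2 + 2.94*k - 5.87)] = (-(0.25*k + 2.56)*(1.78*k - 2.94)*(3.56*k - 5.88) + (1.335*k + 3.0868)*(0.89*k^2 - 2.94*k + 5.87))/(0.89*k^2 - 2.94*k + 5.87)^3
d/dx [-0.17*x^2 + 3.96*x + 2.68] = 3.96 - 0.34*x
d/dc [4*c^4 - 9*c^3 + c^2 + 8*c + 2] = 16*c^3 - 27*c^2 + 2*c + 8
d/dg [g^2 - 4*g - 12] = 2*g - 4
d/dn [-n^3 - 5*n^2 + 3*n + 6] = -3*n^2 - 10*n + 3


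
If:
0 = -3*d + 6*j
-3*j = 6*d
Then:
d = 0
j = 0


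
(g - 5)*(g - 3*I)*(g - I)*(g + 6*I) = g^4 - 5*g^3 + 2*I*g^3 + 21*g^2 - 10*I*g^2 - 105*g - 18*I*g + 90*I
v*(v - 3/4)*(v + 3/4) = v^3 - 9*v/16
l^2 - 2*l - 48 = (l - 8)*(l + 6)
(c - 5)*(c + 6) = c^2 + c - 30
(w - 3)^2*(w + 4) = w^3 - 2*w^2 - 15*w + 36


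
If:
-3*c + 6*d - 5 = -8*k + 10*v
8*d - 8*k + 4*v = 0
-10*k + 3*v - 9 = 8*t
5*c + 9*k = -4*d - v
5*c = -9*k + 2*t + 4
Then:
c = 1120/299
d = -89/598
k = -501/299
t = -105/598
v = -913/299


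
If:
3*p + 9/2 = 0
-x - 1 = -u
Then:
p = -3/2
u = x + 1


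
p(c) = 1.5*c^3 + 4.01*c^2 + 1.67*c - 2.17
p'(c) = 4.5*c^2 + 8.02*c + 1.67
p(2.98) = 78.11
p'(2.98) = 65.53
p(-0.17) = -2.35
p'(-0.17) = 0.44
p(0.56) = 0.29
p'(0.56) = 7.57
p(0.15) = -1.82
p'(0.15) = 2.97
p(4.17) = 183.29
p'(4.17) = 113.36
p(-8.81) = -731.34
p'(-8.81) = 280.29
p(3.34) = 104.03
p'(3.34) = 78.66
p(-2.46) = -4.34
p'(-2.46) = 9.17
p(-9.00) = -785.89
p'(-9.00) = 293.99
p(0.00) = -2.17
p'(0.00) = 1.67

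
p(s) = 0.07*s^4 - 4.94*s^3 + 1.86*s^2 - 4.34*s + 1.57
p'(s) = 0.28*s^3 - 14.82*s^2 + 3.72*s - 4.34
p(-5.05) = 752.66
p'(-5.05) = -437.13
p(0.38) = -0.08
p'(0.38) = -5.05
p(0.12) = 1.07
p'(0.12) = -4.11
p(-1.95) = 54.75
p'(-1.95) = -70.02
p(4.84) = -497.55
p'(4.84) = -301.76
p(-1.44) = 26.73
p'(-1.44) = -41.26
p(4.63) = -436.79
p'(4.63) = -277.02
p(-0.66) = 6.68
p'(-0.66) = -13.33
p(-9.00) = 4251.82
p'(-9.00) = -1442.36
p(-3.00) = 170.38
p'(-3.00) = -156.44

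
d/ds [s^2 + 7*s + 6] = 2*s + 7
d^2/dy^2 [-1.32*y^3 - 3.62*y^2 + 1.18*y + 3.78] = -7.92*y - 7.24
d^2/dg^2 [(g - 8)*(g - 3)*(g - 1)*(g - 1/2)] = 12*g^2 - 75*g + 82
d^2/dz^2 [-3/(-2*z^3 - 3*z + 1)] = 18*(-2*z*(2*z^3 + 3*z - 1) + 3*(2*z^2 + 1)^2)/(2*z^3 + 3*z - 1)^3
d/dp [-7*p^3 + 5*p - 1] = 5 - 21*p^2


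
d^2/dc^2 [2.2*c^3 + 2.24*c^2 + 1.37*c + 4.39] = 13.2*c + 4.48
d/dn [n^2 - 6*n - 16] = 2*n - 6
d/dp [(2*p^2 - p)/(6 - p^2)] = (-p^2 + 24*p - 6)/(p^4 - 12*p^2 + 36)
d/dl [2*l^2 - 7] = 4*l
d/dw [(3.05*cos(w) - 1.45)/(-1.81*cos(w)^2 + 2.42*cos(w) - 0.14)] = (-5.5205*cos(w)^2 + 5.249*cos(w) - 3.082)*sin(w)/(3.2761*cos(w)^4 - 8.7604*cos(w)^3 + 6.3632*cos(w)^2 - 0.6776*cos(w) + 0.0196)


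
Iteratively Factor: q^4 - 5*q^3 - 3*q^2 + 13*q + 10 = (q + 1)*(q^3 - 6*q^2 + 3*q + 10) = (q + 1)^2*(q^2 - 7*q + 10) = (q - 5)*(q + 1)^2*(q - 2)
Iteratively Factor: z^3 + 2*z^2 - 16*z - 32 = (z + 4)*(z^2 - 2*z - 8) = (z + 2)*(z + 4)*(z - 4)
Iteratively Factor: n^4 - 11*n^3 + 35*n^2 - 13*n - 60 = (n - 5)*(n^3 - 6*n^2 + 5*n + 12) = (n - 5)*(n + 1)*(n^2 - 7*n + 12) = (n - 5)*(n - 4)*(n + 1)*(n - 3)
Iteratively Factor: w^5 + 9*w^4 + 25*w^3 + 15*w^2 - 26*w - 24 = (w + 1)*(w^4 + 8*w^3 + 17*w^2 - 2*w - 24) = (w - 1)*(w + 1)*(w^3 + 9*w^2 + 26*w + 24) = (w - 1)*(w + 1)*(w + 2)*(w^2 + 7*w + 12) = (w - 1)*(w + 1)*(w + 2)*(w + 4)*(w + 3)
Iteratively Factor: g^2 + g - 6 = (g + 3)*(g - 2)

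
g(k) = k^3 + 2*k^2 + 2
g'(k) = 3*k^2 + 4*k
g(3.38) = 63.46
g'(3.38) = 47.79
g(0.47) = 2.55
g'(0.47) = 2.54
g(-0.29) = 2.14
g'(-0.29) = -0.91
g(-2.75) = -3.67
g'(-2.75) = 11.69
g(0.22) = 2.11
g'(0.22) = 1.03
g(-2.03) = 1.88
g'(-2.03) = 4.24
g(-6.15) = -154.96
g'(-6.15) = 88.87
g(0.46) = 2.52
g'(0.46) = 2.47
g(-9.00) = -565.00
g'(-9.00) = 207.00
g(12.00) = 2018.00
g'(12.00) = 480.00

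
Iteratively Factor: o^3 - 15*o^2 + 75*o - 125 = (o - 5)*(o^2 - 10*o + 25) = (o - 5)^2*(o - 5)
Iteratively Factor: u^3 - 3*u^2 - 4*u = (u - 4)*(u^2 + u) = (u - 4)*(u + 1)*(u)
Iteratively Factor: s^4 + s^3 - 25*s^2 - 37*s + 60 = (s + 3)*(s^3 - 2*s^2 - 19*s + 20) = (s - 1)*(s + 3)*(s^2 - s - 20) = (s - 1)*(s + 3)*(s + 4)*(s - 5)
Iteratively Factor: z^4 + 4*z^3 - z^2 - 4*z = (z - 1)*(z^3 + 5*z^2 + 4*z) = (z - 1)*(z + 1)*(z^2 + 4*z) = z*(z - 1)*(z + 1)*(z + 4)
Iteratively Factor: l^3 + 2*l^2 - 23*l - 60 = (l + 3)*(l^2 - l - 20) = (l - 5)*(l + 3)*(l + 4)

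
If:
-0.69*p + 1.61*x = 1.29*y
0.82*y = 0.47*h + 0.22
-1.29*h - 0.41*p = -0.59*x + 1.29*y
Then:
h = 1.74468085106383*y - 0.468085106382979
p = 3.84255319148936 - 19.5230342275671*y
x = 1.6468085106383 - 7.56577243293247*y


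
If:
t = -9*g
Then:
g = -t/9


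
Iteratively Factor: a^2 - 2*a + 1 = (a - 1)*(a - 1)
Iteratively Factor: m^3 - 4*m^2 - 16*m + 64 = (m - 4)*(m^2 - 16) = (m - 4)^2*(m + 4)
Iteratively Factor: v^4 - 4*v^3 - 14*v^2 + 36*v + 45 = (v - 5)*(v^3 + v^2 - 9*v - 9) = (v - 5)*(v + 3)*(v^2 - 2*v - 3) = (v - 5)*(v - 3)*(v + 3)*(v + 1)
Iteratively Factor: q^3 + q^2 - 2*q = (q)*(q^2 + q - 2) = q*(q + 2)*(q - 1)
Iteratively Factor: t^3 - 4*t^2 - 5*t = (t - 5)*(t^2 + t) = t*(t - 5)*(t + 1)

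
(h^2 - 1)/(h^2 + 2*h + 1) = (h - 1)/(h + 1)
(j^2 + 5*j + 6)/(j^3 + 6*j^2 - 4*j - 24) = (j + 3)/(j^2 + 4*j - 12)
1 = 1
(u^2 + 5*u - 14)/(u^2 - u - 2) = (u + 7)/(u + 1)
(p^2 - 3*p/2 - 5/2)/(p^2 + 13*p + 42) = (2*p^2 - 3*p - 5)/(2*(p^2 + 13*p + 42))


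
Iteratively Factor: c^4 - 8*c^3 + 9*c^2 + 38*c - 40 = (c + 2)*(c^3 - 10*c^2 + 29*c - 20) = (c - 1)*(c + 2)*(c^2 - 9*c + 20) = (c - 4)*(c - 1)*(c + 2)*(c - 5)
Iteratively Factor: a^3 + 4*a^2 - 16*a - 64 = (a - 4)*(a^2 + 8*a + 16) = (a - 4)*(a + 4)*(a + 4)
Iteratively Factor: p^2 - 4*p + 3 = (p - 1)*(p - 3)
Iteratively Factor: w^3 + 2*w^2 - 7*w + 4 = (w + 4)*(w^2 - 2*w + 1) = (w - 1)*(w + 4)*(w - 1)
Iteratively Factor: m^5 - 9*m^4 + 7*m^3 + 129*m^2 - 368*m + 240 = (m - 1)*(m^4 - 8*m^3 - m^2 + 128*m - 240) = (m - 1)*(m + 4)*(m^3 - 12*m^2 + 47*m - 60) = (m - 4)*(m - 1)*(m + 4)*(m^2 - 8*m + 15) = (m - 4)*(m - 3)*(m - 1)*(m + 4)*(m - 5)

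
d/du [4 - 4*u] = -4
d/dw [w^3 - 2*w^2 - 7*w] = 3*w^2 - 4*w - 7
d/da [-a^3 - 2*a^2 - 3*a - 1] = -3*a^2 - 4*a - 3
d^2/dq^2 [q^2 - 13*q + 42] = 2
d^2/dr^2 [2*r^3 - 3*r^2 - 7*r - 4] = 12*r - 6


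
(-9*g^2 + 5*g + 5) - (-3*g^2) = -6*g^2 + 5*g + 5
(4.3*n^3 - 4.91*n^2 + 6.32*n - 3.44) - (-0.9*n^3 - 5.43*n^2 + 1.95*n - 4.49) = 5.2*n^3 + 0.52*n^2 + 4.37*n + 1.05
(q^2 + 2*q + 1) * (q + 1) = q^3 + 3*q^2 + 3*q + 1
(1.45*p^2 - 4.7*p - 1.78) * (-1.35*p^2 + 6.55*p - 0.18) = -1.9575*p^4 + 15.8425*p^3 - 28.643*p^2 - 10.813*p + 0.3204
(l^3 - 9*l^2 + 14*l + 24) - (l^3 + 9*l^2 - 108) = -18*l^2 + 14*l + 132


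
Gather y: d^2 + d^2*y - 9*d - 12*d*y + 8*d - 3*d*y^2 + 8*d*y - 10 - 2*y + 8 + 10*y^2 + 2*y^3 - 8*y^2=d^2 - d + 2*y^3 + y^2*(2 - 3*d) + y*(d^2 - 4*d - 2) - 2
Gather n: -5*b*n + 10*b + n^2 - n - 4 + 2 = 10*b + n^2 + n*(-5*b - 1) - 2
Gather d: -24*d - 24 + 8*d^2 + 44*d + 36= 8*d^2 + 20*d + 12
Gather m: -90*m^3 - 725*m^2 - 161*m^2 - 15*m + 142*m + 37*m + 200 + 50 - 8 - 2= -90*m^3 - 886*m^2 + 164*m + 240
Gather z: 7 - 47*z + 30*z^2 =30*z^2 - 47*z + 7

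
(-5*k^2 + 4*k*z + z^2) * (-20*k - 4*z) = 100*k^3 - 60*k^2*z - 36*k*z^2 - 4*z^3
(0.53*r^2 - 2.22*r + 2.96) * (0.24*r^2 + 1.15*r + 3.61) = 0.1272*r^4 + 0.0766999999999999*r^3 + 0.0707*r^2 - 4.6102*r + 10.6856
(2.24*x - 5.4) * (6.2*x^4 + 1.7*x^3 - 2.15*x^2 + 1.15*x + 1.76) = 13.888*x^5 - 29.672*x^4 - 13.996*x^3 + 14.186*x^2 - 2.2676*x - 9.504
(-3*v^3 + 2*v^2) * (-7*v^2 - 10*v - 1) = 21*v^5 + 16*v^4 - 17*v^3 - 2*v^2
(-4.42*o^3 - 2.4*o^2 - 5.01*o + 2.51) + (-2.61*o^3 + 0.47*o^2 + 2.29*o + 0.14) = -7.03*o^3 - 1.93*o^2 - 2.72*o + 2.65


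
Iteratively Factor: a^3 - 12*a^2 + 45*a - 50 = (a - 2)*(a^2 - 10*a + 25) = (a - 5)*(a - 2)*(a - 5)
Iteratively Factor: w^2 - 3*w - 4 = (w - 4)*(w + 1)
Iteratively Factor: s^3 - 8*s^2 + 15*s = (s)*(s^2 - 8*s + 15) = s*(s - 5)*(s - 3)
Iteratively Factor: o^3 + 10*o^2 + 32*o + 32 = (o + 2)*(o^2 + 8*o + 16) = (o + 2)*(o + 4)*(o + 4)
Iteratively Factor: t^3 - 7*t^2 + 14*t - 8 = (t - 1)*(t^2 - 6*t + 8) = (t - 2)*(t - 1)*(t - 4)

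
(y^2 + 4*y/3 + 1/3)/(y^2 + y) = (y + 1/3)/y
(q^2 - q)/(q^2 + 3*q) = (q - 1)/(q + 3)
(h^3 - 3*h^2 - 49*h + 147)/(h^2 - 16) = (h^3 - 3*h^2 - 49*h + 147)/(h^2 - 16)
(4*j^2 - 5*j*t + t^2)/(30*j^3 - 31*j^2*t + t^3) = (-4*j + t)/(-30*j^2 + j*t + t^2)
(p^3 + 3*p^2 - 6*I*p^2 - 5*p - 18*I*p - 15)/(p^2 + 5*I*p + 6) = (p^2 + p*(3 - 5*I) - 15*I)/(p + 6*I)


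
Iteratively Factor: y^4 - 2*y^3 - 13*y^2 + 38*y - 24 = (y + 4)*(y^3 - 6*y^2 + 11*y - 6) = (y - 3)*(y + 4)*(y^2 - 3*y + 2) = (y - 3)*(y - 1)*(y + 4)*(y - 2)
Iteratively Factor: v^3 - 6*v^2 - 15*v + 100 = (v - 5)*(v^2 - v - 20) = (v - 5)*(v + 4)*(v - 5)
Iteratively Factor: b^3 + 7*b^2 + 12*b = (b)*(b^2 + 7*b + 12) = b*(b + 4)*(b + 3)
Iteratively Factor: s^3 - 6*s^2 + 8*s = (s)*(s^2 - 6*s + 8) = s*(s - 4)*(s - 2)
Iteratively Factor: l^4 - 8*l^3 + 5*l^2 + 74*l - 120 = (l - 4)*(l^3 - 4*l^2 - 11*l + 30) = (l - 5)*(l - 4)*(l^2 + l - 6) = (l - 5)*(l - 4)*(l - 2)*(l + 3)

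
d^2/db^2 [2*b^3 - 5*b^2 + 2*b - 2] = 12*b - 10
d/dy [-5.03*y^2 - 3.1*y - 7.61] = -10.06*y - 3.1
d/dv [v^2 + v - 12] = 2*v + 1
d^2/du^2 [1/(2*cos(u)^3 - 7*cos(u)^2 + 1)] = (2*(1 - cos(4*u))*(3*cos(u) - 7)^2 + (3*cos(u) - 28*cos(2*u) + 9*cos(3*u))*(2*cos(u)^3 - 7*cos(u)^2 + 1))/(2*(2*cos(u)^3 - 7*cos(u)^2 + 1)^3)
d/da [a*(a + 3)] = 2*a + 3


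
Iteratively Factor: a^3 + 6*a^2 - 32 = (a + 4)*(a^2 + 2*a - 8) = (a + 4)^2*(a - 2)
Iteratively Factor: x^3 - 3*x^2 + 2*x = (x)*(x^2 - 3*x + 2) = x*(x - 1)*(x - 2)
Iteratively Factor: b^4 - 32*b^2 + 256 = (b + 4)*(b^3 - 4*b^2 - 16*b + 64) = (b - 4)*(b + 4)*(b^2 - 16) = (b - 4)^2*(b + 4)*(b + 4)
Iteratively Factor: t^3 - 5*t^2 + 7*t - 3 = (t - 3)*(t^2 - 2*t + 1) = (t - 3)*(t - 1)*(t - 1)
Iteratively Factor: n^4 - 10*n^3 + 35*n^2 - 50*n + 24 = (n - 4)*(n^3 - 6*n^2 + 11*n - 6) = (n - 4)*(n - 1)*(n^2 - 5*n + 6) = (n - 4)*(n - 2)*(n - 1)*(n - 3)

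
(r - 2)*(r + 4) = r^2 + 2*r - 8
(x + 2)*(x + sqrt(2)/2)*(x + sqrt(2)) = x^3 + 2*x^2 + 3*sqrt(2)*x^2/2 + x + 3*sqrt(2)*x + 2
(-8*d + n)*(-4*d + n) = 32*d^2 - 12*d*n + n^2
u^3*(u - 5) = u^4 - 5*u^3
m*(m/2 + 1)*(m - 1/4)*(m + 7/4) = m^4/2 + 7*m^3/4 + 41*m^2/32 - 7*m/16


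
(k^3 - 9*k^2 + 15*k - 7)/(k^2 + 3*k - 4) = (k^2 - 8*k + 7)/(k + 4)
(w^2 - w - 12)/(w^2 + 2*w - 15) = (w^2 - w - 12)/(w^2 + 2*w - 15)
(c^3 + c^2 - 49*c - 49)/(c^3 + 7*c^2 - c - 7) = (c - 7)/(c - 1)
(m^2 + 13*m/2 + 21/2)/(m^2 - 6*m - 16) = (2*m^2 + 13*m + 21)/(2*(m^2 - 6*m - 16))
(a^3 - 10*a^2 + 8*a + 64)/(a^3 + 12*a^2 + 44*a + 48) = (a^2 - 12*a + 32)/(a^2 + 10*a + 24)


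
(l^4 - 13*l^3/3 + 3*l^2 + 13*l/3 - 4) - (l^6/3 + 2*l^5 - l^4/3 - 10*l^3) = -l^6/3 - 2*l^5 + 4*l^4/3 + 17*l^3/3 + 3*l^2 + 13*l/3 - 4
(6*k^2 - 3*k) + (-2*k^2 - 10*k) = 4*k^2 - 13*k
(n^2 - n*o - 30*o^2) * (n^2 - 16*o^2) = n^4 - n^3*o - 46*n^2*o^2 + 16*n*o^3 + 480*o^4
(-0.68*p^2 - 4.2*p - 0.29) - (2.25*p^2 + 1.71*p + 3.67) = -2.93*p^2 - 5.91*p - 3.96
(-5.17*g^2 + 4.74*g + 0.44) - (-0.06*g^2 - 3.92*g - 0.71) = -5.11*g^2 + 8.66*g + 1.15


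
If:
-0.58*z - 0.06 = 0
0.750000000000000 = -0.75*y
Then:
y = -1.00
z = -0.10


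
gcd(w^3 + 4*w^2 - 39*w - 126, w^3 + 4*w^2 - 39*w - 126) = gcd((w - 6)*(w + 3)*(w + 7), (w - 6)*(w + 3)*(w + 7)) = w^3 + 4*w^2 - 39*w - 126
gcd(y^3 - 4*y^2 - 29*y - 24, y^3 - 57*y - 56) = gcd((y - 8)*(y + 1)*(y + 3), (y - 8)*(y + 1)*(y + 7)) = y^2 - 7*y - 8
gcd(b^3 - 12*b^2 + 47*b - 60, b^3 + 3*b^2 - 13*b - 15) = b - 3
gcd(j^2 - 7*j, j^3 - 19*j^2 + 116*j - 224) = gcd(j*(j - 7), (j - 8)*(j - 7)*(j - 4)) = j - 7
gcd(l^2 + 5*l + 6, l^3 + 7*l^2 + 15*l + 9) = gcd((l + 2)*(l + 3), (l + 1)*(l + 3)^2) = l + 3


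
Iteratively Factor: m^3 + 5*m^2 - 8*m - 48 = (m - 3)*(m^2 + 8*m + 16) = (m - 3)*(m + 4)*(m + 4)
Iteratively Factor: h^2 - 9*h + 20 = (h - 5)*(h - 4)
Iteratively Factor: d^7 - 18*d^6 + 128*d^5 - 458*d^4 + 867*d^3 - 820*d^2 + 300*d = (d - 2)*(d^6 - 16*d^5 + 96*d^4 - 266*d^3 + 335*d^2 - 150*d) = d*(d - 2)*(d^5 - 16*d^4 + 96*d^3 - 266*d^2 + 335*d - 150) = d*(d - 5)*(d - 2)*(d^4 - 11*d^3 + 41*d^2 - 61*d + 30) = d*(d - 5)*(d - 2)*(d - 1)*(d^3 - 10*d^2 + 31*d - 30) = d*(d - 5)*(d - 2)^2*(d - 1)*(d^2 - 8*d + 15) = d*(d - 5)^2*(d - 2)^2*(d - 1)*(d - 3)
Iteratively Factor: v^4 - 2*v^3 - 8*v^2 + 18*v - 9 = (v - 1)*(v^3 - v^2 - 9*v + 9) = (v - 1)^2*(v^2 - 9) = (v - 3)*(v - 1)^2*(v + 3)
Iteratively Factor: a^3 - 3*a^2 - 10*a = (a - 5)*(a^2 + 2*a) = a*(a - 5)*(a + 2)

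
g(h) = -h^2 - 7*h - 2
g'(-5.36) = 3.72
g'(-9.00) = 11.00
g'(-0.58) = -5.84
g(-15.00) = -122.00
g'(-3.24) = -0.52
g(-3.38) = 10.24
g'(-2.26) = -2.48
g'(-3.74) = 0.48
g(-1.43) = 5.97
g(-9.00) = -20.00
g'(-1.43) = -4.14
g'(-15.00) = 23.00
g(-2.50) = 9.25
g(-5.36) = 6.79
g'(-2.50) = -2.00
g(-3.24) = 10.18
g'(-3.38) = -0.24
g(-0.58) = 1.72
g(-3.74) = 10.19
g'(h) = -2*h - 7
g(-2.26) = 8.71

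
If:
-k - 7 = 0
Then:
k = -7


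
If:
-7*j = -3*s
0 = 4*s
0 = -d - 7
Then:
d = -7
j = 0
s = 0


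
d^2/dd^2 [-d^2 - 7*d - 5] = -2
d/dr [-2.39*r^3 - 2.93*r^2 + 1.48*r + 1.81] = -7.17*r^2 - 5.86*r + 1.48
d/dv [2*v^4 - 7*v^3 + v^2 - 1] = v*(8*v^2 - 21*v + 2)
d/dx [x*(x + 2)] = 2*x + 2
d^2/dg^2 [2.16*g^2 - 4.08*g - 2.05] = 4.32000000000000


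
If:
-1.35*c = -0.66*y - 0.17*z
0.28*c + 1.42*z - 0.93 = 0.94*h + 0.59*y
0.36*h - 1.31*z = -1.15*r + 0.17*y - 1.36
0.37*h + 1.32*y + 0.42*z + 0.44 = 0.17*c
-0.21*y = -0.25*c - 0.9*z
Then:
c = -0.03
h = -0.97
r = -0.90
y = -0.06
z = -0.01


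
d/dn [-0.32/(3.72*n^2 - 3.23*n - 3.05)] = (2.3808*n - 1.0336)/(-3.72*n^2 + 3.23*n + 3.05)^2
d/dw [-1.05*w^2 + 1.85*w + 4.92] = 1.85 - 2.1*w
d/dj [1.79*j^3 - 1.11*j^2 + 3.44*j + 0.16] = 5.37*j^2 - 2.22*j + 3.44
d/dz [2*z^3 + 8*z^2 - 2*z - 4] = 6*z^2 + 16*z - 2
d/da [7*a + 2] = 7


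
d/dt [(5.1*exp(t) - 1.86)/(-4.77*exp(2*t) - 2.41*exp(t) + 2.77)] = (24.327*exp(2*t) - 17.7444*exp(t) + 9.6444)*exp(t)/(22.7529*exp(4*t) + 22.9914*exp(3*t) - 20.6177*exp(2*t) - 13.3514*exp(t) + 7.6729)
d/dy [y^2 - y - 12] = 2*y - 1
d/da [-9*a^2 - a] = -18*a - 1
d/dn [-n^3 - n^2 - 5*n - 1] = -3*n^2 - 2*n - 5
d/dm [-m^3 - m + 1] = -3*m^2 - 1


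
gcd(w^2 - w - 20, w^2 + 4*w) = w + 4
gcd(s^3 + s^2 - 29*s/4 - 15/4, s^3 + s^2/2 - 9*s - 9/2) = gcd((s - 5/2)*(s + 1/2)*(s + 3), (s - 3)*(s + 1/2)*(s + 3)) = s^2 + 7*s/2 + 3/2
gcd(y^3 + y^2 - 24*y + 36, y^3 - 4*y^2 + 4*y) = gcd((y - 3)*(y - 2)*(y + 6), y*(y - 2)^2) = y - 2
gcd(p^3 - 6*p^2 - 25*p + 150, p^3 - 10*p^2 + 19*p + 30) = p^2 - 11*p + 30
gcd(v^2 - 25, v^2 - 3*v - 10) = v - 5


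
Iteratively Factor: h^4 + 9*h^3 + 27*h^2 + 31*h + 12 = (h + 1)*(h^3 + 8*h^2 + 19*h + 12) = (h + 1)^2*(h^2 + 7*h + 12) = (h + 1)^2*(h + 4)*(h + 3)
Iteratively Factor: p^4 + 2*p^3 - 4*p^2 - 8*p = (p + 2)*(p^3 - 4*p) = p*(p + 2)*(p^2 - 4) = p*(p + 2)^2*(p - 2)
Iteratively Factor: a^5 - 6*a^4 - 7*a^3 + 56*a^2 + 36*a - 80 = (a - 4)*(a^4 - 2*a^3 - 15*a^2 - 4*a + 20) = (a - 4)*(a - 1)*(a^3 - a^2 - 16*a - 20) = (a - 4)*(a - 1)*(a + 2)*(a^2 - 3*a - 10) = (a - 4)*(a - 1)*(a + 2)^2*(a - 5)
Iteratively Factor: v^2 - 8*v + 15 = (v - 3)*(v - 5)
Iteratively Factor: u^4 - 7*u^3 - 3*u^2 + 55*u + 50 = (u - 5)*(u^3 - 2*u^2 - 13*u - 10) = (u - 5)*(u + 1)*(u^2 - 3*u - 10) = (u - 5)*(u + 1)*(u + 2)*(u - 5)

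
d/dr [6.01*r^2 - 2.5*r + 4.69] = 12.02*r - 2.5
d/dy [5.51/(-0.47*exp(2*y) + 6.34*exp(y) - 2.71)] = (5.1794*exp(y) - 34.9334)*exp(y)/(0.47*exp(2*y) - 6.34*exp(y) + 2.71)^2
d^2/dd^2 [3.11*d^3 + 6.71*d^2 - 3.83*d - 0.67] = 18.66*d + 13.42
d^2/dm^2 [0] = 0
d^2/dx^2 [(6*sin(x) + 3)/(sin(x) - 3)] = 21*(-3*sin(x) + cos(x)^2 + 1)/(sin(x) - 3)^3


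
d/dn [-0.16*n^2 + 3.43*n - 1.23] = 3.43 - 0.32*n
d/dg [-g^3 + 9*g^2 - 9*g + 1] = -3*g^2 + 18*g - 9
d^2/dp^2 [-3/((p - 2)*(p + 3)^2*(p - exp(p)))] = 3*(-2*(1 - exp(p))^2*(p - 2)^2*(p + 3)^2 - 4*(1 - exp(p))*(p - 2)^2*(p + 3)*(p - exp(p)) - 2*(1 - exp(p))*(p - 2)*(p + 3)^2*(p - exp(p)) - (p - 2)^2*(p + 3)^2*(p - exp(p))*exp(p) - 6*(p - 2)^2*(p - exp(p))^2 - 4*(p - 2)*(p + 3)*(p - exp(p))^2 - 2*(p + 3)^2*(p - exp(p))^2)/((p - 2)^3*(p + 3)^4*(p - exp(p))^3)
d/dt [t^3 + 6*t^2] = 3*t*(t + 4)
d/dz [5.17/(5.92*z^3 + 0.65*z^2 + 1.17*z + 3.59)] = (-91.8192*z^2 - 6.721*z - 6.0489)/(5.92*z^3 + 0.65*z^2 + 1.17*z + 3.59)^2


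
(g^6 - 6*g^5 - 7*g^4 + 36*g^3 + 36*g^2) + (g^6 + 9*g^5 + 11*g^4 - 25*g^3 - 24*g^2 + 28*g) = 2*g^6 + 3*g^5 + 4*g^4 + 11*g^3 + 12*g^2 + 28*g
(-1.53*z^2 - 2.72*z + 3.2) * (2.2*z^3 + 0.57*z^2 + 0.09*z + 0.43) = -3.366*z^5 - 6.8561*z^4 + 5.3519*z^3 + 0.9213*z^2 - 0.8816*z + 1.376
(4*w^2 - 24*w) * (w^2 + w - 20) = 4*w^4 - 20*w^3 - 104*w^2 + 480*w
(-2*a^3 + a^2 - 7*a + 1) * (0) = 0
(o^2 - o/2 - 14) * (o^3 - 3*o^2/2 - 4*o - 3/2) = o^5 - 2*o^4 - 69*o^3/4 + 43*o^2/2 + 227*o/4 + 21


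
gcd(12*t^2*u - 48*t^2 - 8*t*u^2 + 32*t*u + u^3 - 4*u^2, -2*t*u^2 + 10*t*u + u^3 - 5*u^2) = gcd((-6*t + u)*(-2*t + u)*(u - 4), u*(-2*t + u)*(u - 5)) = 2*t - u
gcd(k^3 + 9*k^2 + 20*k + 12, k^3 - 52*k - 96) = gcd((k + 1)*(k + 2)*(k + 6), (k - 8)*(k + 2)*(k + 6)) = k^2 + 8*k + 12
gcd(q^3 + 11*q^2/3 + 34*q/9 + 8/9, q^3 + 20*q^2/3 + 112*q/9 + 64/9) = q + 4/3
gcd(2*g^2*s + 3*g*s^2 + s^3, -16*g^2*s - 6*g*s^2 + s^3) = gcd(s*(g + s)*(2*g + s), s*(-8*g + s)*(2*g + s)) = 2*g*s + s^2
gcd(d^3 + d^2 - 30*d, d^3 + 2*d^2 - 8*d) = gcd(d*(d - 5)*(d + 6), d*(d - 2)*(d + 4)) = d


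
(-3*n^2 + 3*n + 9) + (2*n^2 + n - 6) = -n^2 + 4*n + 3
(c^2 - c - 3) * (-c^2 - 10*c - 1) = -c^4 - 9*c^3 + 12*c^2 + 31*c + 3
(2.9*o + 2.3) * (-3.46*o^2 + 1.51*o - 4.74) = -10.034*o^3 - 3.579*o^2 - 10.273*o - 10.902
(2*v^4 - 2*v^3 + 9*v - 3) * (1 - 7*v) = -14*v^5 + 16*v^4 - 2*v^3 - 63*v^2 + 30*v - 3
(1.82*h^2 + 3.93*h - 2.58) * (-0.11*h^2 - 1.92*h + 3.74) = -0.2002*h^4 - 3.9267*h^3 - 0.454999999999999*h^2 + 19.6518*h - 9.6492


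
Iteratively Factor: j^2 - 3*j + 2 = (j - 1)*(j - 2)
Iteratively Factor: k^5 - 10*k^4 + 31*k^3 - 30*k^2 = (k - 3)*(k^4 - 7*k^3 + 10*k^2) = (k - 3)*(k - 2)*(k^3 - 5*k^2) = k*(k - 3)*(k - 2)*(k^2 - 5*k) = k*(k - 5)*(k - 3)*(k - 2)*(k)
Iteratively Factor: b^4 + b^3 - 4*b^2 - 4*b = (b - 2)*(b^3 + 3*b^2 + 2*b) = (b - 2)*(b + 2)*(b^2 + b) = b*(b - 2)*(b + 2)*(b + 1)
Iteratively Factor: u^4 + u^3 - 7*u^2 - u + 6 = (u - 1)*(u^3 + 2*u^2 - 5*u - 6) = (u - 1)*(u + 3)*(u^2 - u - 2) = (u - 1)*(u + 1)*(u + 3)*(u - 2)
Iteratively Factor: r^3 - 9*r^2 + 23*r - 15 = (r - 5)*(r^2 - 4*r + 3) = (r - 5)*(r - 3)*(r - 1)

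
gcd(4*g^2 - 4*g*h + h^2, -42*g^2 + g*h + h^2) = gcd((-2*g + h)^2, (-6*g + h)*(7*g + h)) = 1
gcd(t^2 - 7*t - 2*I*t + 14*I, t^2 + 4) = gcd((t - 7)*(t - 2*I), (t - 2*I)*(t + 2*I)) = t - 2*I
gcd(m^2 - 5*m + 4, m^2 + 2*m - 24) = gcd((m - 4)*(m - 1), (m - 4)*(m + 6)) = m - 4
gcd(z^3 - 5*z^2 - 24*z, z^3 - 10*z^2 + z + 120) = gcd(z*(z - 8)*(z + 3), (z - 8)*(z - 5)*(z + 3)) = z^2 - 5*z - 24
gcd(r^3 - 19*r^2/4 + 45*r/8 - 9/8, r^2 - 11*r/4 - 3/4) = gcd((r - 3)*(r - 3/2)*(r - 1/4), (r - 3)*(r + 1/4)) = r - 3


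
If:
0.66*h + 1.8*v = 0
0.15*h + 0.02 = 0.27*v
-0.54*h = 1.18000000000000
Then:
No Solution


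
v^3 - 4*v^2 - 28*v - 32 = (v - 8)*(v + 2)^2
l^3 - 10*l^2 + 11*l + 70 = (l - 7)*(l - 5)*(l + 2)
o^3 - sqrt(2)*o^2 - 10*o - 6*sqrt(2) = (o - 3*sqrt(2))*(o + sqrt(2))^2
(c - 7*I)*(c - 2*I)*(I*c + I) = I*c^3 + 9*c^2 + I*c^2 + 9*c - 14*I*c - 14*I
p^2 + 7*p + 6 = (p + 1)*(p + 6)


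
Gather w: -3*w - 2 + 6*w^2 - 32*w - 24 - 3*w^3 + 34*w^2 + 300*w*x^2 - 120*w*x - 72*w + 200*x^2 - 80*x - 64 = -3*w^3 + 40*w^2 + w*(300*x^2 - 120*x - 107) + 200*x^2 - 80*x - 90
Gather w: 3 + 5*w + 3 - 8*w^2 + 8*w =-8*w^2 + 13*w + 6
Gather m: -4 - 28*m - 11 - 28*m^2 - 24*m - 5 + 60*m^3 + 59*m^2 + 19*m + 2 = 60*m^3 + 31*m^2 - 33*m - 18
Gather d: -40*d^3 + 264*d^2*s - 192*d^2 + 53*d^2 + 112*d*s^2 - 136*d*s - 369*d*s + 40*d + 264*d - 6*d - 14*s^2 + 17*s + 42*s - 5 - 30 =-40*d^3 + d^2*(264*s - 139) + d*(112*s^2 - 505*s + 298) - 14*s^2 + 59*s - 35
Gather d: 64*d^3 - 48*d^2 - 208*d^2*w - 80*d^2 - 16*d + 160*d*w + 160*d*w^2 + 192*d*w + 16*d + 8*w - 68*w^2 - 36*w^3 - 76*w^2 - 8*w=64*d^3 + d^2*(-208*w - 128) + d*(160*w^2 + 352*w) - 36*w^3 - 144*w^2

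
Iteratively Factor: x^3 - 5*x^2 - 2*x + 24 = (x + 2)*(x^2 - 7*x + 12) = (x - 4)*(x + 2)*(x - 3)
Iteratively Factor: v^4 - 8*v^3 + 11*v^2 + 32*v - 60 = (v + 2)*(v^3 - 10*v^2 + 31*v - 30) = (v - 2)*(v + 2)*(v^2 - 8*v + 15) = (v - 5)*(v - 2)*(v + 2)*(v - 3)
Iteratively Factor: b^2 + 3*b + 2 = (b + 2)*(b + 1)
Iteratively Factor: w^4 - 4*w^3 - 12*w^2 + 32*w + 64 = (w + 2)*(w^3 - 6*w^2 + 32) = (w - 4)*(w + 2)*(w^2 - 2*w - 8) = (w - 4)^2*(w + 2)*(w + 2)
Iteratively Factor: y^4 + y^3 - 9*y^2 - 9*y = (y + 1)*(y^3 - 9*y) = (y - 3)*(y + 1)*(y^2 + 3*y) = (y - 3)*(y + 1)*(y + 3)*(y)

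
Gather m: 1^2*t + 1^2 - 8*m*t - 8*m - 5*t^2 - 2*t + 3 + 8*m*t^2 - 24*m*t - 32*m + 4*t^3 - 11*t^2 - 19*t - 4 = m*(8*t^2 - 32*t - 40) + 4*t^3 - 16*t^2 - 20*t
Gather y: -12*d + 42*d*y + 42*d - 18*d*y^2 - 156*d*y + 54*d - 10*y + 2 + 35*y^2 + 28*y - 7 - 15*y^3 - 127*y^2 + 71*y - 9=84*d - 15*y^3 + y^2*(-18*d - 92) + y*(89 - 114*d) - 14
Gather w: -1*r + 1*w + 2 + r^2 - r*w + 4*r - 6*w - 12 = r^2 + 3*r + w*(-r - 5) - 10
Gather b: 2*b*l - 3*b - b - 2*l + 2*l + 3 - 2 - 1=b*(2*l - 4)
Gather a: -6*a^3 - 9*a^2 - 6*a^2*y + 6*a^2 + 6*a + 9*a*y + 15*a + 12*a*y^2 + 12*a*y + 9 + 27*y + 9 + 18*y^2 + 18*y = -6*a^3 + a^2*(-6*y - 3) + a*(12*y^2 + 21*y + 21) + 18*y^2 + 45*y + 18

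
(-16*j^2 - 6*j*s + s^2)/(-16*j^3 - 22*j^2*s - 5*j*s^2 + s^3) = 1/(j + s)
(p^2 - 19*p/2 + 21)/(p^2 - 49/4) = 2*(p - 6)/(2*p + 7)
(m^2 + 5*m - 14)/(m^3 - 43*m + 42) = (m - 2)/(m^2 - 7*m + 6)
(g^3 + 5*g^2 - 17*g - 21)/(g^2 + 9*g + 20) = (g^3 + 5*g^2 - 17*g - 21)/(g^2 + 9*g + 20)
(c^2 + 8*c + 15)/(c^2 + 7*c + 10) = (c + 3)/(c + 2)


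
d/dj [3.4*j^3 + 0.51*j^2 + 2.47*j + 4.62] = 10.2*j^2 + 1.02*j + 2.47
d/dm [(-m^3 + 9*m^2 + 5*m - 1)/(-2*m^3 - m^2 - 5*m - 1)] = (19*m^4 + 30*m^3 - 43*m^2 - 20*m - 10)/(4*m^6 + 4*m^5 + 21*m^4 + 14*m^3 + 27*m^2 + 10*m + 1)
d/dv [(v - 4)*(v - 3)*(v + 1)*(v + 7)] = 4*v^3 + 3*v^2 - 74*v + 47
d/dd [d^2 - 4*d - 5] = 2*d - 4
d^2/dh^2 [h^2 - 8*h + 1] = 2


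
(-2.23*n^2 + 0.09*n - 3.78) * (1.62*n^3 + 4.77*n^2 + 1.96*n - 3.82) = -3.6126*n^5 - 10.4913*n^4 - 10.0651*n^3 - 9.3356*n^2 - 7.7526*n + 14.4396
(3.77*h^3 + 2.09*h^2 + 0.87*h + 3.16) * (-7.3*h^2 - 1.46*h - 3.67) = -27.521*h^5 - 20.7612*h^4 - 23.2383*h^3 - 32.0085*h^2 - 7.8065*h - 11.5972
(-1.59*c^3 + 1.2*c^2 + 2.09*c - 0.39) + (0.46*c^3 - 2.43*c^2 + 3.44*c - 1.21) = -1.13*c^3 - 1.23*c^2 + 5.53*c - 1.6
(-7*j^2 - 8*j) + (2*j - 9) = -7*j^2 - 6*j - 9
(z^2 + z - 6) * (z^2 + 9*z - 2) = z^4 + 10*z^3 + z^2 - 56*z + 12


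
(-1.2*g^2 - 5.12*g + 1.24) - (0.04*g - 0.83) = -1.2*g^2 - 5.16*g + 2.07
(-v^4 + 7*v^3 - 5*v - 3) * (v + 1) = -v^5 + 6*v^4 + 7*v^3 - 5*v^2 - 8*v - 3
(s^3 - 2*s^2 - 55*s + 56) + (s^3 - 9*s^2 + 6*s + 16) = 2*s^3 - 11*s^2 - 49*s + 72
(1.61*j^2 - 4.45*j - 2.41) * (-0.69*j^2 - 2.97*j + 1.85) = -1.1109*j^4 - 1.7112*j^3 + 17.8579*j^2 - 1.0748*j - 4.4585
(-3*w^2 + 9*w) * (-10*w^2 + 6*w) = 30*w^4 - 108*w^3 + 54*w^2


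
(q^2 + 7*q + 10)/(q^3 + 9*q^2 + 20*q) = (q + 2)/(q*(q + 4))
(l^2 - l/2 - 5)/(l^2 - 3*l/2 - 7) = (2*l - 5)/(2*l - 7)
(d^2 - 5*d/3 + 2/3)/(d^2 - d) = (d - 2/3)/d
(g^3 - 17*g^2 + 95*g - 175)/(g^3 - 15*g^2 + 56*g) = (g^2 - 10*g + 25)/(g*(g - 8))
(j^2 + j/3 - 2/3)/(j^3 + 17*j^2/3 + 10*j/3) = (3*j^2 + j - 2)/(j*(3*j^2 + 17*j + 10))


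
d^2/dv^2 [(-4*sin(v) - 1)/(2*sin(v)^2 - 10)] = (18*sin(v)^5 + 2*sin(v)^4 + 7*sin(v)^2 + 22*sin(v) - 9*sin(3*v) - sin(5*v) - 5)/(sin(v)^2 - 5)^3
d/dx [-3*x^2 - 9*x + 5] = -6*x - 9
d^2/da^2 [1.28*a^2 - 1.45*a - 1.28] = 2.56000000000000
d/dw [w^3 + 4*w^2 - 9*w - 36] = 3*w^2 + 8*w - 9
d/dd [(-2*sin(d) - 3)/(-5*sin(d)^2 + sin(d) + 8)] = (-30*sin(d) + 5*cos(2*d) - 18)*cos(d)/(-5*sin(d)^2 + sin(d) + 8)^2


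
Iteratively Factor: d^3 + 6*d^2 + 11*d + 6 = (d + 2)*(d^2 + 4*d + 3) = (d + 2)*(d + 3)*(d + 1)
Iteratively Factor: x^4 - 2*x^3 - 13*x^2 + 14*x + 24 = (x + 1)*(x^3 - 3*x^2 - 10*x + 24) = (x + 1)*(x + 3)*(x^2 - 6*x + 8) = (x - 2)*(x + 1)*(x + 3)*(x - 4)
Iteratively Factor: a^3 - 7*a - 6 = (a + 2)*(a^2 - 2*a - 3) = (a + 1)*(a + 2)*(a - 3)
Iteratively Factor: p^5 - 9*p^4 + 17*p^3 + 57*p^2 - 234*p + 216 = (p + 3)*(p^4 - 12*p^3 + 53*p^2 - 102*p + 72) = (p - 4)*(p + 3)*(p^3 - 8*p^2 + 21*p - 18) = (p - 4)*(p - 3)*(p + 3)*(p^2 - 5*p + 6) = (p - 4)*(p - 3)^2*(p + 3)*(p - 2)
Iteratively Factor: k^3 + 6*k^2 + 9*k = (k)*(k^2 + 6*k + 9) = k*(k + 3)*(k + 3)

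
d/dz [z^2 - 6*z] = 2*z - 6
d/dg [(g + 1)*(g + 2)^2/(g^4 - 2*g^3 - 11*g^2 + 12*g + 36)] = (-g - 5)/(g^3 - 9*g^2 + 27*g - 27)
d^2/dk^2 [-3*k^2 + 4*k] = -6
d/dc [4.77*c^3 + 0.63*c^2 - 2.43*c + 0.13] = 14.31*c^2 + 1.26*c - 2.43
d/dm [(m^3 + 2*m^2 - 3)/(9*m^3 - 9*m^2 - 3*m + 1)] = (-27*m^4 - 6*m^3 + 78*m^2 - 50*m - 9)/(81*m^6 - 162*m^5 + 27*m^4 + 72*m^3 - 9*m^2 - 6*m + 1)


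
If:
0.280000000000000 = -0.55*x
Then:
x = -0.51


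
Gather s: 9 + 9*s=9*s + 9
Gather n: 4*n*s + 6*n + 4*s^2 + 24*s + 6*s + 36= n*(4*s + 6) + 4*s^2 + 30*s + 36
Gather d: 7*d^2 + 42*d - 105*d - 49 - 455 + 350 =7*d^2 - 63*d - 154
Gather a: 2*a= 2*a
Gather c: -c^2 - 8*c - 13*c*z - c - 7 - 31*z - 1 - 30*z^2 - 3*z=-c^2 + c*(-13*z - 9) - 30*z^2 - 34*z - 8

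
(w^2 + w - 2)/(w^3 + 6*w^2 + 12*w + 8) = (w - 1)/(w^2 + 4*w + 4)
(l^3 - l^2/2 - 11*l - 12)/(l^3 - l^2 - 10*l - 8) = (l + 3/2)/(l + 1)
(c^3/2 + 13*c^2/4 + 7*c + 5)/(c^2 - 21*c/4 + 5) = (2*c^3 + 13*c^2 + 28*c + 20)/(4*c^2 - 21*c + 20)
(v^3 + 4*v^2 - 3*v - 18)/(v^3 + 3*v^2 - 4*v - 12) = (v + 3)/(v + 2)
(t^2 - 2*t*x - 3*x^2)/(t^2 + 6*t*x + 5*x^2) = (t - 3*x)/(t + 5*x)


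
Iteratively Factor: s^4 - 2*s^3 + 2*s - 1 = (s - 1)*(s^3 - s^2 - s + 1) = (s - 1)^2*(s^2 - 1) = (s - 1)^2*(s + 1)*(s - 1)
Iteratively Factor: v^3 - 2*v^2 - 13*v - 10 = (v + 2)*(v^2 - 4*v - 5) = (v + 1)*(v + 2)*(v - 5)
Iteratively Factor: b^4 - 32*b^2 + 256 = (b - 4)*(b^3 + 4*b^2 - 16*b - 64) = (b - 4)^2*(b^2 + 8*b + 16) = (b - 4)^2*(b + 4)*(b + 4)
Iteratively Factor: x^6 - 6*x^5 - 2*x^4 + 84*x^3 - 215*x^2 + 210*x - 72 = (x - 3)*(x^5 - 3*x^4 - 11*x^3 + 51*x^2 - 62*x + 24) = (x - 3)*(x - 2)*(x^4 - x^3 - 13*x^2 + 25*x - 12) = (x - 3)*(x - 2)*(x + 4)*(x^3 - 5*x^2 + 7*x - 3) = (x - 3)*(x - 2)*(x - 1)*(x + 4)*(x^2 - 4*x + 3) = (x - 3)^2*(x - 2)*(x - 1)*(x + 4)*(x - 1)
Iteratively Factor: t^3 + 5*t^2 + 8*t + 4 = (t + 2)*(t^2 + 3*t + 2) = (t + 2)^2*(t + 1)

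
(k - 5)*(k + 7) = k^2 + 2*k - 35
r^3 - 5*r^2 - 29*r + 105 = (r - 7)*(r - 3)*(r + 5)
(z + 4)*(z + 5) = z^2 + 9*z + 20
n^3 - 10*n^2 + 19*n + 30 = (n - 6)*(n - 5)*(n + 1)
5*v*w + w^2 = w*(5*v + w)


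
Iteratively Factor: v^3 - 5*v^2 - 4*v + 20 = (v - 5)*(v^2 - 4) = (v - 5)*(v + 2)*(v - 2)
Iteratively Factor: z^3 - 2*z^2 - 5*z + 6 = (z + 2)*(z^2 - 4*z + 3) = (z - 3)*(z + 2)*(z - 1)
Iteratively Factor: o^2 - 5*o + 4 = (o - 1)*(o - 4)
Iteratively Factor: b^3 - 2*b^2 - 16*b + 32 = (b - 4)*(b^2 + 2*b - 8) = (b - 4)*(b - 2)*(b + 4)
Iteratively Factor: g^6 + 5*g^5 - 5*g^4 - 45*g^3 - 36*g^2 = (g - 3)*(g^5 + 8*g^4 + 19*g^3 + 12*g^2) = g*(g - 3)*(g^4 + 8*g^3 + 19*g^2 + 12*g) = g*(g - 3)*(g + 4)*(g^3 + 4*g^2 + 3*g) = g*(g - 3)*(g + 1)*(g + 4)*(g^2 + 3*g) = g*(g - 3)*(g + 1)*(g + 3)*(g + 4)*(g)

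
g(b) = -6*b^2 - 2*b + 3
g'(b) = -12*b - 2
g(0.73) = -1.66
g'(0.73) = -10.76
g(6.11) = -233.21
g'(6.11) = -75.32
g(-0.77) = 0.98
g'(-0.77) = 7.24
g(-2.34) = -25.17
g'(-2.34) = 26.08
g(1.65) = -16.64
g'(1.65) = -21.80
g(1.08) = -6.16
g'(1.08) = -14.96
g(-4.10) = -89.66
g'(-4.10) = 47.20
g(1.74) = -18.65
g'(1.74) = -22.88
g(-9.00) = -465.00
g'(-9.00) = 106.00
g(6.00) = -225.00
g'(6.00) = -74.00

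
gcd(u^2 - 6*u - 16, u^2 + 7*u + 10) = u + 2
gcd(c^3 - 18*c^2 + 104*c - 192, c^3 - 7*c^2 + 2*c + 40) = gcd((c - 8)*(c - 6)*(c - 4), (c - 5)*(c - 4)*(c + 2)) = c - 4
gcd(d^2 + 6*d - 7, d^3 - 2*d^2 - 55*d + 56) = d^2 + 6*d - 7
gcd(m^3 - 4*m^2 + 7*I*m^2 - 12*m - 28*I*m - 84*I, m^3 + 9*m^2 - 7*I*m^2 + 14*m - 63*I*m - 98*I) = m + 2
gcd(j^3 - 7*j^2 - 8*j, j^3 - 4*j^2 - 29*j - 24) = j^2 - 7*j - 8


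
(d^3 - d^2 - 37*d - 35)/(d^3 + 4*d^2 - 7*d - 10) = (d - 7)/(d - 2)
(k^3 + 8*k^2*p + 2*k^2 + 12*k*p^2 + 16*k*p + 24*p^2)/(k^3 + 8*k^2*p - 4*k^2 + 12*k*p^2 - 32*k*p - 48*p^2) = (k + 2)/(k - 4)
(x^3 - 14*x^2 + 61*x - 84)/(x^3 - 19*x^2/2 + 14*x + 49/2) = 2*(x^2 - 7*x + 12)/(2*x^2 - 5*x - 7)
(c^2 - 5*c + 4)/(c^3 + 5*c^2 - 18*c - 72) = (c - 1)/(c^2 + 9*c + 18)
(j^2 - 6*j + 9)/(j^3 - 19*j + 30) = (j - 3)/(j^2 + 3*j - 10)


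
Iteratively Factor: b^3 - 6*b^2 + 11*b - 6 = (b - 3)*(b^2 - 3*b + 2) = (b - 3)*(b - 2)*(b - 1)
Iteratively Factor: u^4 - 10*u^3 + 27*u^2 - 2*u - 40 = (u + 1)*(u^3 - 11*u^2 + 38*u - 40) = (u - 2)*(u + 1)*(u^2 - 9*u + 20) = (u - 5)*(u - 2)*(u + 1)*(u - 4)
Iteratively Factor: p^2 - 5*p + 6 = (p - 3)*(p - 2)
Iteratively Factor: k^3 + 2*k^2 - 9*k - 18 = (k + 2)*(k^2 - 9) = (k + 2)*(k + 3)*(k - 3)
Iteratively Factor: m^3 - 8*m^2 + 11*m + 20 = (m - 4)*(m^2 - 4*m - 5) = (m - 4)*(m + 1)*(m - 5)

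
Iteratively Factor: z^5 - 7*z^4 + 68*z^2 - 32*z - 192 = (z + 2)*(z^4 - 9*z^3 + 18*z^2 + 32*z - 96) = (z - 4)*(z + 2)*(z^3 - 5*z^2 - 2*z + 24) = (z - 4)*(z - 3)*(z + 2)*(z^2 - 2*z - 8) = (z - 4)*(z - 3)*(z + 2)^2*(z - 4)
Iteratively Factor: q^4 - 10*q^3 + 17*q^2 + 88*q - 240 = (q - 5)*(q^3 - 5*q^2 - 8*q + 48) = (q - 5)*(q - 4)*(q^2 - q - 12) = (q - 5)*(q - 4)^2*(q + 3)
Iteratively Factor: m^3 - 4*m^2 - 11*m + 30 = (m - 5)*(m^2 + m - 6) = (m - 5)*(m + 3)*(m - 2)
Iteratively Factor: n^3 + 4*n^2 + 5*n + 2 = (n + 1)*(n^2 + 3*n + 2) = (n + 1)^2*(n + 2)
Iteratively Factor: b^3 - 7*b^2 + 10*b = (b - 5)*(b^2 - 2*b) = b*(b - 5)*(b - 2)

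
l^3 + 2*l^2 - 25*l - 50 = (l - 5)*(l + 2)*(l + 5)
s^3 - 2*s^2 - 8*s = s*(s - 4)*(s + 2)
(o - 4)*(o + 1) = o^2 - 3*o - 4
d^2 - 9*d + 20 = (d - 5)*(d - 4)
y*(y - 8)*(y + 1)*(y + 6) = y^4 - y^3 - 50*y^2 - 48*y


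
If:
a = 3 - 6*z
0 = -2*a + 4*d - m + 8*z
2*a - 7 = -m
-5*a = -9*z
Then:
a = 9/13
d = 51/52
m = 73/13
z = 5/13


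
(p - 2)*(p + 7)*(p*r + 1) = p^3*r + 5*p^2*r + p^2 - 14*p*r + 5*p - 14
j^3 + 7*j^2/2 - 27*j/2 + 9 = (j - 3/2)*(j - 1)*(j + 6)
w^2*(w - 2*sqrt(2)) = w^3 - 2*sqrt(2)*w^2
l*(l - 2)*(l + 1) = l^3 - l^2 - 2*l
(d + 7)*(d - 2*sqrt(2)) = d^2 - 2*sqrt(2)*d + 7*d - 14*sqrt(2)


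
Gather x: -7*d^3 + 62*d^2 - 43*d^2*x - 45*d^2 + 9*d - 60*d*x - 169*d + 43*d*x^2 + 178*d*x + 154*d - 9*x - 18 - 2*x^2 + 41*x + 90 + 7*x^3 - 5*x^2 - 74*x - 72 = -7*d^3 + 17*d^2 - 6*d + 7*x^3 + x^2*(43*d - 7) + x*(-43*d^2 + 118*d - 42)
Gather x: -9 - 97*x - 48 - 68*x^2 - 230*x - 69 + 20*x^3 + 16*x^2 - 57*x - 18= 20*x^3 - 52*x^2 - 384*x - 144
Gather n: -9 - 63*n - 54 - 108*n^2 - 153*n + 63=-108*n^2 - 216*n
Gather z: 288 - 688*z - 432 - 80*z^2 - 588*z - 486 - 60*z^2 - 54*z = -140*z^2 - 1330*z - 630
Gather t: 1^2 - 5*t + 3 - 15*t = 4 - 20*t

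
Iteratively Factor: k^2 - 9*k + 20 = (k - 4)*(k - 5)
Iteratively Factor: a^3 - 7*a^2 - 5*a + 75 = (a - 5)*(a^2 - 2*a - 15) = (a - 5)*(a + 3)*(a - 5)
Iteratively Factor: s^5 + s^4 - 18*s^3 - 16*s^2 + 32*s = (s - 4)*(s^4 + 5*s^3 + 2*s^2 - 8*s) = (s - 4)*(s - 1)*(s^3 + 6*s^2 + 8*s) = (s - 4)*(s - 1)*(s + 4)*(s^2 + 2*s) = (s - 4)*(s - 1)*(s + 2)*(s + 4)*(s)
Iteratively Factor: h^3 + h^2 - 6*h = (h + 3)*(h^2 - 2*h) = h*(h + 3)*(h - 2)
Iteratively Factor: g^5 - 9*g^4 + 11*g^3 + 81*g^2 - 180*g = (g - 4)*(g^4 - 5*g^3 - 9*g^2 + 45*g) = (g - 5)*(g - 4)*(g^3 - 9*g) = g*(g - 5)*(g - 4)*(g^2 - 9) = g*(g - 5)*(g - 4)*(g + 3)*(g - 3)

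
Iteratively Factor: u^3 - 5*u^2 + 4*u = (u - 1)*(u^2 - 4*u) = (u - 4)*(u - 1)*(u)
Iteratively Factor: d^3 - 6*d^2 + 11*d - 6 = (d - 2)*(d^2 - 4*d + 3) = (d - 2)*(d - 1)*(d - 3)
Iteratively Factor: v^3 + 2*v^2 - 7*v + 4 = (v - 1)*(v^2 + 3*v - 4) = (v - 1)^2*(v + 4)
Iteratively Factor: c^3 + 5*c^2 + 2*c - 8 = (c + 2)*(c^2 + 3*c - 4) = (c - 1)*(c + 2)*(c + 4)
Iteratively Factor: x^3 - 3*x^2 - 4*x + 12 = (x + 2)*(x^2 - 5*x + 6) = (x - 3)*(x + 2)*(x - 2)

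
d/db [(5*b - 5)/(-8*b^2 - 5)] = 5*(-8*b^2 + 16*b*(b - 1) - 5)/(8*b^2 + 5)^2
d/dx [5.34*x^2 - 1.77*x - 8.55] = 10.68*x - 1.77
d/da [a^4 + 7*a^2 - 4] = 4*a^3 + 14*a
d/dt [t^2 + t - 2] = 2*t + 1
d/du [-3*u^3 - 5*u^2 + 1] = u*(-9*u - 10)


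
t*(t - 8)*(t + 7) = t^3 - t^2 - 56*t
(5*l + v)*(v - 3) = 5*l*v - 15*l + v^2 - 3*v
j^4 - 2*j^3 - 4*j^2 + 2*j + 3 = (j - 3)*(j - 1)*(j + 1)^2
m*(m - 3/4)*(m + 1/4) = m^3 - m^2/2 - 3*m/16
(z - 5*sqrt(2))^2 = z^2 - 10*sqrt(2)*z + 50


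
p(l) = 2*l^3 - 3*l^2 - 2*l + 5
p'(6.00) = 178.00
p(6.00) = 317.00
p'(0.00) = -2.00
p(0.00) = 5.00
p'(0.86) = -2.72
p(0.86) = 2.33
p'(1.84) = 7.27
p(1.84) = 3.62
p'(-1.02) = 10.36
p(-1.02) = 1.80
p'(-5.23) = 193.50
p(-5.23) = -352.71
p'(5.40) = 140.56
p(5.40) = 221.65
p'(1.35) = 0.84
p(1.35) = 1.75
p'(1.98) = 9.64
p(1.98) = 4.80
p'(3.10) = 37.06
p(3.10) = 29.55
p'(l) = 6*l^2 - 6*l - 2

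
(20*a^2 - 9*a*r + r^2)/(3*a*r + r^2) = (20*a^2 - 9*a*r + r^2)/(r*(3*a + r))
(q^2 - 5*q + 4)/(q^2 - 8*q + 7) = (q - 4)/(q - 7)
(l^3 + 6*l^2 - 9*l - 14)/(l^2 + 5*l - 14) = l + 1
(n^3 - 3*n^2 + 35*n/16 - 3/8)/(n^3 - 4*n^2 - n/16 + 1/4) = (4*n^2 - 11*n + 6)/(4*n^2 - 15*n - 4)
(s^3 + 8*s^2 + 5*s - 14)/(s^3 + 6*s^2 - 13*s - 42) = (s - 1)/(s - 3)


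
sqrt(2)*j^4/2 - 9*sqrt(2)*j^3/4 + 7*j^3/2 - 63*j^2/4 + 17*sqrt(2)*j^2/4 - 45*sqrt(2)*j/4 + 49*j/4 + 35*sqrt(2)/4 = (j - 7/2)*(j - 1)*(j + 5*sqrt(2)/2)*(sqrt(2)*j/2 + 1)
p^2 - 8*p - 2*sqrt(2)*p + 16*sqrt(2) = (p - 8)*(p - 2*sqrt(2))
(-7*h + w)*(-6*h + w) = 42*h^2 - 13*h*w + w^2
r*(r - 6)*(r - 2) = r^3 - 8*r^2 + 12*r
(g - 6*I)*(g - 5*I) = g^2 - 11*I*g - 30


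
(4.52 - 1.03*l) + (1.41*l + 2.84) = 0.38*l + 7.36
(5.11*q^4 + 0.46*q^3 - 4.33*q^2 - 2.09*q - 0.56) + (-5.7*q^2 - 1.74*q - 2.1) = 5.11*q^4 + 0.46*q^3 - 10.03*q^2 - 3.83*q - 2.66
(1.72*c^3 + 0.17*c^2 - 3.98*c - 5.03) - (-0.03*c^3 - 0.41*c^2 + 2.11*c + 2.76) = 1.75*c^3 + 0.58*c^2 - 6.09*c - 7.79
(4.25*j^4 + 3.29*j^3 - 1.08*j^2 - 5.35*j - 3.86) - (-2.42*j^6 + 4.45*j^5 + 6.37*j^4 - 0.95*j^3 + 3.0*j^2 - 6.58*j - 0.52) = 2.42*j^6 - 4.45*j^5 - 2.12*j^4 + 4.24*j^3 - 4.08*j^2 + 1.23*j - 3.34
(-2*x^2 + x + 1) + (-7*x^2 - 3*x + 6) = -9*x^2 - 2*x + 7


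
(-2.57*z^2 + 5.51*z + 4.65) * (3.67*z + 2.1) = -9.4319*z^3 + 14.8247*z^2 + 28.6365*z + 9.765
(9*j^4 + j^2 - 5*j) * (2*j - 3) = 18*j^5 - 27*j^4 + 2*j^3 - 13*j^2 + 15*j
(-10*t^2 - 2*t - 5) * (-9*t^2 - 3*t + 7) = 90*t^4 + 48*t^3 - 19*t^2 + t - 35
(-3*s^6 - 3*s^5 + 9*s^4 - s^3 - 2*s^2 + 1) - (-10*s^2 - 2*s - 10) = -3*s^6 - 3*s^5 + 9*s^4 - s^3 + 8*s^2 + 2*s + 11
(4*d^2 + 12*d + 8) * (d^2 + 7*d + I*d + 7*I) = 4*d^4 + 40*d^3 + 4*I*d^3 + 92*d^2 + 40*I*d^2 + 56*d + 92*I*d + 56*I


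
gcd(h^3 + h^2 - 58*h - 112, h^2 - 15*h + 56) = h - 8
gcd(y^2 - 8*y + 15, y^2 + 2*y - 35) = y - 5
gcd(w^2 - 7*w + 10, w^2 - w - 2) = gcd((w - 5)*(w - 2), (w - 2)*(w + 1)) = w - 2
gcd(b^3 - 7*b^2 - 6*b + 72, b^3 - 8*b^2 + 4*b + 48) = b^2 - 10*b + 24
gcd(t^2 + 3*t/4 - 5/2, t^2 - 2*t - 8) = t + 2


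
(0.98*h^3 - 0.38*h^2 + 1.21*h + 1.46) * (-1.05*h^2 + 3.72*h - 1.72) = -1.029*h^5 + 4.0446*h^4 - 4.3697*h^3 + 3.6218*h^2 + 3.35*h - 2.5112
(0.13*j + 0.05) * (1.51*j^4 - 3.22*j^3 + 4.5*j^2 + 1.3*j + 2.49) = 0.1963*j^5 - 0.3431*j^4 + 0.424*j^3 + 0.394*j^2 + 0.3887*j + 0.1245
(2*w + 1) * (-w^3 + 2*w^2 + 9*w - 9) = -2*w^4 + 3*w^3 + 20*w^2 - 9*w - 9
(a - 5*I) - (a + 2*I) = -7*I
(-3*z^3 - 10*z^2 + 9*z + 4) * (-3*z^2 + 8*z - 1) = 9*z^5 + 6*z^4 - 104*z^3 + 70*z^2 + 23*z - 4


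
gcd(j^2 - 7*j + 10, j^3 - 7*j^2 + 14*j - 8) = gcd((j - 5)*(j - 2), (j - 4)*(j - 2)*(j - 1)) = j - 2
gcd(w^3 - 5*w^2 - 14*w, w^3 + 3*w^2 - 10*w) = w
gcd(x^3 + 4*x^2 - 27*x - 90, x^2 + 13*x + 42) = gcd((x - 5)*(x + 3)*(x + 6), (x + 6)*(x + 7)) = x + 6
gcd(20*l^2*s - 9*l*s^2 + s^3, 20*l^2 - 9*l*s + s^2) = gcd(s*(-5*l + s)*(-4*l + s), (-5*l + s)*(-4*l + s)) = 20*l^2 - 9*l*s + s^2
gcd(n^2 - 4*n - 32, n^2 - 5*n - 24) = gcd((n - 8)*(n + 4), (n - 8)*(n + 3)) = n - 8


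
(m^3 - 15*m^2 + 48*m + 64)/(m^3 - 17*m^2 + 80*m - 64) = (m + 1)/(m - 1)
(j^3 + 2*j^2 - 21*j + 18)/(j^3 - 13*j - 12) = (-j^3 - 2*j^2 + 21*j - 18)/(-j^3 + 13*j + 12)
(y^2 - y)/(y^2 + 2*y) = (y - 1)/(y + 2)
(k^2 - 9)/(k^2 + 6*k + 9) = (k - 3)/(k + 3)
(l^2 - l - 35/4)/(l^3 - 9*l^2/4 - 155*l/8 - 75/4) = 2*(2*l - 7)/(4*l^2 - 19*l - 30)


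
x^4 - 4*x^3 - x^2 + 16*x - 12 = (x - 3)*(x - 2)*(x - 1)*(x + 2)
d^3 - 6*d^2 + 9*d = d*(d - 3)^2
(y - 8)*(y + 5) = y^2 - 3*y - 40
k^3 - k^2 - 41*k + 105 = (k - 5)*(k - 3)*(k + 7)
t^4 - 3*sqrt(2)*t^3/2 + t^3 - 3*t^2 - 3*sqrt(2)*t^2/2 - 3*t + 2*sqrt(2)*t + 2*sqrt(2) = (t + 1)*(t - 2*sqrt(2))*(t - sqrt(2)/2)*(t + sqrt(2))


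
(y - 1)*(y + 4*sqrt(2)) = y^2 - y + 4*sqrt(2)*y - 4*sqrt(2)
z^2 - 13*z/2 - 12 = (z - 8)*(z + 3/2)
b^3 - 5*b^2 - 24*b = b*(b - 8)*(b + 3)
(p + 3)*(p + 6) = p^2 + 9*p + 18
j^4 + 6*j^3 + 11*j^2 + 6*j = j*(j + 1)*(j + 2)*(j + 3)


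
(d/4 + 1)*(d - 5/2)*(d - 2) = d^3/4 - d^2/8 - 13*d/4 + 5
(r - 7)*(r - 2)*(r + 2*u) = r^3 + 2*r^2*u - 9*r^2 - 18*r*u + 14*r + 28*u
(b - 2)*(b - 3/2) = b^2 - 7*b/2 + 3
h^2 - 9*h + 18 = (h - 6)*(h - 3)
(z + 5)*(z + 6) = z^2 + 11*z + 30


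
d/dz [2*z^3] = 6*z^2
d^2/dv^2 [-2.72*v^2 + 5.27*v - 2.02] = -5.44000000000000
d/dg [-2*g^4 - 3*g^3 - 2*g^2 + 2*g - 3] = -8*g^3 - 9*g^2 - 4*g + 2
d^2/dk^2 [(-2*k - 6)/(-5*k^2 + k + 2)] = 4*((-15*k - 14)*(-5*k^2 + k + 2) - (k + 3)*(10*k - 1)^2)/(-5*k^2 + k + 2)^3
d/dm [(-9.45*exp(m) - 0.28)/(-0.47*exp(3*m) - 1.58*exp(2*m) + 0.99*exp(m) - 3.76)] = (-8.883*exp(3*m) - 15.3258*exp(2*m) - 0.8848*exp(m) + 35.8092)*exp(m)/(0.2209*exp(6*m) + 1.4852*exp(5*m) + 1.5658*exp(4*m) + 0.406*exp(3*m) + 12.8617*exp(2*m) - 7.4448*exp(m) + 14.1376)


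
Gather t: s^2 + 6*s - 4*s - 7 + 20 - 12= s^2 + 2*s + 1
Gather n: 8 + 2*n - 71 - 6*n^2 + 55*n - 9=-6*n^2 + 57*n - 72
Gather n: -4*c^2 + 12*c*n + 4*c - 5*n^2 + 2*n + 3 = -4*c^2 + 4*c - 5*n^2 + n*(12*c + 2) + 3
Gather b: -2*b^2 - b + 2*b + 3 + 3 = -2*b^2 + b + 6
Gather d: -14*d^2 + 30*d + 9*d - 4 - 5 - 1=-14*d^2 + 39*d - 10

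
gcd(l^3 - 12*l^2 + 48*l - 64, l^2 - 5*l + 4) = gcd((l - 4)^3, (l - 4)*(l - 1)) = l - 4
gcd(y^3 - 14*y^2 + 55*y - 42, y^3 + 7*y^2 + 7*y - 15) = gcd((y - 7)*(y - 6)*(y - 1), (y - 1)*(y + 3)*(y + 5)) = y - 1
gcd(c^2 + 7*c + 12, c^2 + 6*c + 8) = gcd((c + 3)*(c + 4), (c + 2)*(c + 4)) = c + 4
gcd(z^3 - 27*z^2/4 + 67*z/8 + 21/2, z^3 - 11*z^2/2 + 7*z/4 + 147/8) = z - 7/2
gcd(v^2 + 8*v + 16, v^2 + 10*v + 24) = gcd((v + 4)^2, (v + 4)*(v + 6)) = v + 4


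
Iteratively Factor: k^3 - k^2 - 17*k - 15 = (k + 1)*(k^2 - 2*k - 15) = (k - 5)*(k + 1)*(k + 3)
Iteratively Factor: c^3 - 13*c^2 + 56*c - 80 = (c - 5)*(c^2 - 8*c + 16) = (c - 5)*(c - 4)*(c - 4)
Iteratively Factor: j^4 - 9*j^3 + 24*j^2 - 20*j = (j)*(j^3 - 9*j^2 + 24*j - 20) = j*(j - 5)*(j^2 - 4*j + 4) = j*(j - 5)*(j - 2)*(j - 2)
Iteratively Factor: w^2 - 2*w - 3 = (w - 3)*(w + 1)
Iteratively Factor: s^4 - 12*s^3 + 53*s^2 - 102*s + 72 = (s - 3)*(s^3 - 9*s^2 + 26*s - 24) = (s - 3)*(s - 2)*(s^2 - 7*s + 12) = (s - 4)*(s - 3)*(s - 2)*(s - 3)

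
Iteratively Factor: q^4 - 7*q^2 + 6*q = (q + 3)*(q^3 - 3*q^2 + 2*q) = (q - 2)*(q + 3)*(q^2 - q) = q*(q - 2)*(q + 3)*(q - 1)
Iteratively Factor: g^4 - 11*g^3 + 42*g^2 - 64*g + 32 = (g - 1)*(g^3 - 10*g^2 + 32*g - 32) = (g - 4)*(g - 1)*(g^2 - 6*g + 8) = (g - 4)^2*(g - 1)*(g - 2)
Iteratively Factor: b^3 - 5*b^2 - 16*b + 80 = (b + 4)*(b^2 - 9*b + 20) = (b - 4)*(b + 4)*(b - 5)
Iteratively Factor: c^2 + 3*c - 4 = (c - 1)*(c + 4)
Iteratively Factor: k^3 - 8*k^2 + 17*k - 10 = (k - 5)*(k^2 - 3*k + 2) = (k - 5)*(k - 2)*(k - 1)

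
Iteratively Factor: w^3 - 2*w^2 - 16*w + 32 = (w - 4)*(w^2 + 2*w - 8) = (w - 4)*(w + 4)*(w - 2)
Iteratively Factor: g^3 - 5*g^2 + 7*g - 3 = (g - 3)*(g^2 - 2*g + 1) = (g - 3)*(g - 1)*(g - 1)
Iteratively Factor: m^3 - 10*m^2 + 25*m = (m - 5)*(m^2 - 5*m) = (m - 5)^2*(m)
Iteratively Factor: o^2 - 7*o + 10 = (o - 5)*(o - 2)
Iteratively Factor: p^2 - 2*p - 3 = (p - 3)*(p + 1)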